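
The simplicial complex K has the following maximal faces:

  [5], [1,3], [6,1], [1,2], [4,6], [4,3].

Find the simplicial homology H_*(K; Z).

We work with the vertex ordering 1 < 2 < 3 < 4 < 5 < 6. The simplices of K, each written with vertices in increasing order, are:

  0-simplices (6): [1], [2], [3], [4], [5], [6]
  1-simplices (5): [1,2], [1,3], [1,6], [3,4], [4,6]

so the chain groups are C_0 ≅ Z^6, C_1 ≅ Z^5.

∂_1: C_1 → C_0 sends each edge [p,q] (with p < q) to q − p. For instance
  ∂[1,2] = [2] − [1].
The 6×5 boundary matrix has rank 4 and Smith normal form diag(1,1,1,1).

Now H_k = ker ∂_k / im ∂_{k+1}, so:

  H_0: rank C_0 − rank ∂_1 = 6 − 4 = 2, and the invariant factors of ∂_1 are all 1, so H_0 = Z^2.
  H_1: rank ker ∂_1 − rank ∂_2 = (5 − 4) − 0 = 1, and there is no ∂_2, so H_1 = Z.

As a check, the Euler characteristic is 6 − 5 = 1, which agrees with 2 − 1 = 1.

H_0 ≅ Z^2,  H_1 ≅ Z.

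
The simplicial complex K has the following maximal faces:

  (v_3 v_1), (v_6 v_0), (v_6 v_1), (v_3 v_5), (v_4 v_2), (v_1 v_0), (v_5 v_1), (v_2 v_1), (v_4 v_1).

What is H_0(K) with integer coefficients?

H_0 ≅ Z.

Take the total order v_0 < v_1 < v_2 < v_3 < v_4 < v_5 < v_6 on the vertex set. Then K (dimension 1) consists of the simplices:

  0-simplices (7): [v_0], [v_1], [v_2], [v_3], [v_4], [v_5], [v_6]
  1-simplices (9): [v_0,v_1], [v_0,v_6], [v_1,v_2], [v_1,v_3], [v_1,v_4], [v_1,v_5], [v_1,v_6], [v_2,v_4], [v_3,v_5]

Hence C_0 ≅ Z^7, C_1 ≅ Z^9.

Boundary ∂_1: C_1 → C_0 is given by ∂[p,q] = [q] − [p]. For instance
  ∂[v_1,v_4] = [v_4] − [v_1].
The 7×9 boundary matrix has rank 6 and Smith normal form diag(1,1,1,1,1,1).

Reading off H_k = ker ∂_k / im ∂_{k+1}:

  H_0: rank C_0 − rank ∂_1 = 7 − 6 = 1, and the invariant factors of ∂_1 are all 1, so H_0 ≅ Z.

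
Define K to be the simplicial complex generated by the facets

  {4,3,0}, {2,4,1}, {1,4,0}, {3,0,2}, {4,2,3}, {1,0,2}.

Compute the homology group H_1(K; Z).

H_1 = 0.

We work with the vertex ordering 0 < 1 < 2 < 3 < 4. The simplices of K, each written with vertices in increasing order, are:

  0-simplices (5): [0], [1], [2], [3], [4]
  1-simplices (9): [0,1], [0,2], [0,3], [0,4], [1,2], [1,4], [2,3], [2,4], [3,4]
  2-simplices (6): [0,1,2], [0,1,4], [0,2,3], [0,3,4], [1,2,4], [2,3,4]

giving chain groups C_0 ≅ Z^5, C_1 ≅ Z^9, C_2 ≅ Z^6.

Boundary ∂_1: C_1 → C_0 sends each edge [p,q] (with p < q) to q − p. For instance
  ∂[3,4] = [4] − [3].
The resulting 5×9 matrix has rank 4, and its Smith normal form has invariant factors (1,1,1,1).

Boundary ∂_2: C_2 → C_1 sends each 2-simplex [p,q,r] to [q,r] − [p,r] + [p,q]. For instance
  ∂[1,2,4] = [2,4] − [1,4] + [1,2],
  ∂[2,3,4] = [3,4] − [2,4] + [2,3].
The 9×6 boundary matrix has rank 5 and Smith normal form diag(1,1,1,1,1).

Computing H_k = (kernel of ∂_k) / (image of ∂_{k+1}):

  H_1: rank ker ∂_1 − rank ∂_2 = (9 − 4) − 5 = 0, and the invariant factors of ∂_2 are all 1, so H_1 ≅ 0.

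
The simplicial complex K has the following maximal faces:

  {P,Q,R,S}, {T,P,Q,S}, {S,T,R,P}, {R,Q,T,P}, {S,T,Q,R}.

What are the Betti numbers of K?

b_0 = 1, b_1 = 0, b_2 = 0, b_3 = 1.

Take the total order P < Q < R < S < T on the vertex set. Then K (dimension 3) consists of the simplices:

  0-simplices (5): P, Q, R, S, T
  1-simplices (10): PQ, PR, PS, PT, QR, QS, QT, RS, RT, ST
  2-simplices (10): PQR, PQS, PQT, PRS, PRT, PST, QRS, QRT, QST, RST
  3-simplices (5): PQRS, PQRT, PQST, PRST, QRST

giving chain groups C_0 ≅ Z^5, C_1 ≅ Z^10, C_2 ≅ Z^10, C_3 ≅ Z^5.

The boundary map ∂_1: C_1 → C_0 sends each edge [p,q] (with p < q) to q − p.
This gives a 5×10 integer matrix of rank 4; reducing to Smith normal form yields diagonal entries (1,1,1,1).

Boundary ∂_2: C_2 → C_1 sends each 2-simplex [p,q,r] to [q,r] − [p,r] + [p,q]. For instance
  ∂QRS = RS − QS + QR,
  ∂PQR = QR − PR + PQ.
This gives a 10×10 integer matrix of rank 6; reducing to Smith normal form yields diagonal entries (1,1,1,1,1,1).

Boundary ∂_3: C_3 → C_2 sends each 3-simplex σ to the alternating sum Σ_i (−1)^i (σ with its i-th vertex removed). For instance
  ∂PQST = QST − PST + PQT − PQS,
  ∂PQRT = QRT − PRT + PQT − PQR.
This gives a 10×5 integer matrix of rank 4; reducing to Smith normal form yields diagonal entries (1,1,1,1).

Computing H_k = (kernel of ∂_k) / (image of ∂_{k+1}):

  H_0: rank C_0 − rank ∂_1 = 5 − 4 = 1, and the invariant factors of ∂_1 are all 1, so H_0 ≅ Z.
  H_1: rank ker ∂_1 − rank ∂_2 = (10 − 4) − 6 = 0, and the invariant factors of ∂_2 are all 1, so H_1 ≅ 0.
  H_2: rank ker ∂_2 − rank ∂_3 = (10 − 6) − 4 = 0, and the invariant factors of ∂_3 are all 1, so H_2 ≅ 0.
  H_3: rank ker ∂_3 − rank ∂_4 = (5 − 4) − 0 = 1, and there is no ∂_4, so H_3 ≅ Z.

(K is a triangulation of the 3-sphere S^3.)

Hence the Betti numbers are b_0 = 1, b_1 = 0, b_2 = 0, b_3 = 1.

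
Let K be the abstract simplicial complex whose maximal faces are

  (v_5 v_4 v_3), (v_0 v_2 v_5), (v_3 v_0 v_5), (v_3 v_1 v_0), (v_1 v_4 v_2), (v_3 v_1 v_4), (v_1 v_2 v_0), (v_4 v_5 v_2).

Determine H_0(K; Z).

H_0 ≅ Z.

K has 6 vertices, 12 edges, 8 triangles.
rank ∂_0 = 0, rank ∂_1 = 5 ⇒ b_0 = 6 − 0 − 5 = 1; all invariant factors of ∂_1 are 1 so no torsion. So H_0 ≅ Z.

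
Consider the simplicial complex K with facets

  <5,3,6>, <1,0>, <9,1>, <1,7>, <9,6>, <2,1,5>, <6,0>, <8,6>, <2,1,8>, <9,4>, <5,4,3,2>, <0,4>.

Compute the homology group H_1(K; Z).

We work with the vertex ordering 0 < 1 < 2 < 3 < 4 < 5 < 6 < 7 < 8 < 9. The simplices of K, each written with vertices in increasing order, are:

  0-simplices (10): [0], [1], [2], [3], [4], [5], [6], [7], [8], [9]
  1-simplices (20): [0,1], [0,4], [0,6], [1,2], [1,5], [1,7], [1,8], [1,9], [2,3], [2,4], [2,5], [2,8], [3,4], [3,5], [3,6], [4,5], [4,9], [5,6], [6,8], [6,9]
  2-simplices (7): [1,2,5], [1,2,8], [2,3,4], [2,3,5], [2,4,5], [3,4,5], [3,5,6]
  3-simplices (1): [2,3,4,5]

giving chain groups C_0 ≅ Z^10, C_1 ≅ Z^20, C_2 ≅ Z^7, C_3 ≅ Z^1.

Boundary ∂_1: C_1 → C_0 is given by ∂[p,q] = [q] − [p]. For instance
  ∂[0,1] = [1] − [0].
The resulting 10×20 matrix has rank 9, and its Smith normal form has invariant factors (1,1,1,1,1,1,1,1,1).

∂_2: C_2 → C_1 acts by ∂[p,q,r] = [q,r] − [p,r] + [p,q]. For instance
  ∂[2,3,4] = [3,4] − [2,4] + [2,3],
  ∂[3,4,5] = [4,5] − [3,5] + [3,4].
The resulting 20×7 matrix has rank 6, and its Smith normal form has invariant factors (1,1,1,1,1,1).

The boundary map ∂_3: C_3 → C_2 sends each 3-simplex σ to the alternating sum Σ_i (−1)^i (σ with its i-th vertex removed). For instance
  ∂[2,3,4,5] = [3,4,5] − [2,4,5] + [2,3,5] − [2,3,4].
This gives a 7×1 integer matrix of rank 1; reducing to Smith normal form yields diagonal entries (1).

Now H_k = ker ∂_k / im ∂_{k+1}, so:

  H_1: rank ker ∂_1 − rank ∂_2 = (20 − 9) − 6 = 5, and the invariant factors of ∂_2 are all 1, so H_1 ≅ Z^5.

H_1 = Z^5.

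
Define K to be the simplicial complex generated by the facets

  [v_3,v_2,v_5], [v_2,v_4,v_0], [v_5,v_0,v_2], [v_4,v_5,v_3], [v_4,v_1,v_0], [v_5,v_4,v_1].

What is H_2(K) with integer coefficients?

K has 6 vertices, 12 edges, 6 triangles.
rank ∂_2 = 6, rank ∂_3 = 0 ⇒ b_2 = 6 − 6 − 0 = 0. So H_2 ≅ 0.

H_2 ≅ 0.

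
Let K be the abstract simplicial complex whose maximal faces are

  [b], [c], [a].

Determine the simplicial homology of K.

Order the vertices as a < b < c. Listing each simplex with vertices in this order, K has dimension 0 with simplices:

  0-simplices (3): a, b, c

Hence C_0 ≅ Z^3.

Computing H_k = (kernel of ∂_k) / (image of ∂_{k+1}):

  H_0: rank C_0 − rank ∂_1 = 3 − 0 = 3, and there is no ∂_1, so H_0 ≅ Z^3.

(K is a triangulation of a set of 3 points.)

H_0 = Z^3.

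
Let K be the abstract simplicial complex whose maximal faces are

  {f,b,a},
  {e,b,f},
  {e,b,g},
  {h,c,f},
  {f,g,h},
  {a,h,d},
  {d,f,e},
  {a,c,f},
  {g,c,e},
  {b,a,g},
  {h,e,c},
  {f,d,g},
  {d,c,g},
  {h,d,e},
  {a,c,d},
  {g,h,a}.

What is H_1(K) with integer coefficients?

H_1 ≅ Z^2.

Take the total order a < b < c < d < e < f < g < h on the vertex set. Then K (dimension 2) consists of the simplices:

  0-simplices (8): a, b, c, d, e, f, g, h
  1-simplices (24): ab, ac, ad, af, ag, ah, be, bf, bg, cd, ce, cf, cg, ch, de, df, dg, dh, ef, eg, eh, fg, fh, gh
  2-simplices (16): abf, abg, acd, acf, adh, agh, bef, beg, cdg, ceg, ceh, cfh, def, deh, dfg, fgh

so the chain groups are C_0 ≅ Z^8, C_1 ≅ Z^24, C_2 ≅ Z^16.

Boundary ∂_1: C_1 → C_0 is given by ∂[p,q] = [q] − [p].
This gives a 8×24 integer matrix of rank 7; reducing to Smith normal form yields diagonal entries (1,1,1,1,1,1,1).

The boundary map ∂_2: C_2 → C_1 sends each 2-simplex [p,q,r] to [q,r] − [p,r] + [p,q]. For instance
  ∂beg = eg − bg + be,
  ∂bef = ef − bf + be.
As a 24×16 matrix over Z this has rank 15, with invariant factors (1,1,1,1,1,1,1,1,1,1,1,1,1,1,1).

Reading off H_k = ker ∂_k / im ∂_{k+1}:

  H_1: rank ker ∂_1 − rank ∂_2 = (24 − 7) − 15 = 2, and the invariant factors of ∂_2 are all 1, so H_1 = Z^2.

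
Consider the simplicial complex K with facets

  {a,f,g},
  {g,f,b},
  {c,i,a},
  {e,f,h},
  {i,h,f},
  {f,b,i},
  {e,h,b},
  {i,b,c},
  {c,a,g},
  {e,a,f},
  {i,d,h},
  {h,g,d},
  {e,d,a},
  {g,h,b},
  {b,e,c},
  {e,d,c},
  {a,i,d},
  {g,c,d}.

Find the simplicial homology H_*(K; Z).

H_0 = Z,  H_1 = Z ⊕ Z/2Z,  H_2 = 0.

Order the vertices as a < b < c < d < e < f < g < h < i. Listing each simplex with vertices in this order, K has dimension 2 with simplices:

  0-simplices (9): a, b, c, d, e, f, g, h, i
  1-simplices (27): ac, ad, ae, af, ag, ai, bc, be, bf, bg, bh, bi, cd, ce, cg, ci, de, dg, dh, di, ef, eh, fg, fh, fi, gh, hi
  2-simplices (18): acg, aci, ade, adi, aef, afg, bce, bci, beh, bfg, bfi, bgh, cde, cdg, dgh, dhi, efh, fhi

so the chain groups are C_0 ≅ Z^9, C_1 ≅ Z^27, C_2 ≅ Z^18.

∂_1: C_1 → C_0 is given by ∂[p,q] = [q] − [p].
As a 9×27 matrix over Z this has rank 8, with invariant factors (1,1,1,1,1,1,1,1).

Boundary ∂_2: C_2 → C_1 maps a triangle to the signed sum of its edges. For instance
  ∂bgh = gh − bh + bg,
  ∂acg = cg − ag + ac.
As a 27×18 matrix over Z this has rank 18, with invariant factors (1,1,1,1,1,1,1,1,1,1,1,1,1,1,1,1,1,2).

Computing H_k = (kernel of ∂_k) / (image of ∂_{k+1}):

  H_0: rank C_0 − rank ∂_1 = 9 − 8 = 1, and the invariant factors of ∂_1 are all 1, so H_0 = Z.
  H_1: rank ker ∂_1 − rank ∂_2 = (27 − 8) − 18 = 1, and ∂_2 has invariant factor 2 > 1, so H_1 = Z ⊕ Z/2Z.
  H_2: rank ker ∂_2 − rank ∂_3 = (18 − 18) − 0 = 0, and there is no ∂_3, so H_2 = 0.

As a check, the Euler characteristic is 9 − 27 + 18 = 0, which agrees with 1 − 1 + 0 = 0.
(K is a triangulation of the Klein bottle.)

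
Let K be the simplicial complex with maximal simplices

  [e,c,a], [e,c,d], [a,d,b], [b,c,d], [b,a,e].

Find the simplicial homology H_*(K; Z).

Fix the vertex order a < b < c < d < e and write every simplex with vertices in increasing order. Then dim K = 2 and the simplices of K are:

  0-simplices (5): a, b, c, d, e
  1-simplices (10): ab, ac, ad, ae, bc, bd, be, cd, ce, de
  2-simplices (5): abd, abe, ace, bcd, cde

giving chain groups C_0 ≅ Z^5, C_1 ≅ Z^10, C_2 ≅ Z^5.

Boundary ∂_1: C_1 → C_0 sends each edge [p,q] (with p < q) to q − p. For instance
  ∂bd = d − b.
This gives a 5×10 integer matrix of rank 4; reducing to Smith normal form yields diagonal entries (1,1,1,1).

Boundary ∂_2: C_2 → C_1 acts by ∂[p,q,r] = [q,r] − [p,r] + [p,q]. For instance
  ∂bcd = cd − bd + bc,
  ∂cde = de − ce + cd.
This gives a 10×5 integer matrix of rank 5; reducing to Smith normal form yields diagonal entries (1,1,1,1,1).

Now H_k = ker ∂_k / im ∂_{k+1}, so:

  H_0: rank C_0 − rank ∂_1 = 5 − 4 = 1, and the invariant factors of ∂_1 are all 1, so H_0 ≅ Z.
  H_1: rank ker ∂_1 − rank ∂_2 = (10 − 4) − 5 = 1, and the invariant factors of ∂_2 are all 1, so H_1 ≅ Z.
  H_2: rank ker ∂_2 − rank ∂_3 = (5 − 5) − 0 = 0, and there is no ∂_3, so H_2 ≅ 0.

As a check, the Euler characteristic is 5 − 10 + 5 = 0, which agrees with 1 − 1 + 0 = 0.

H_0 = Z,  H_1 = Z,  H_2 = 0.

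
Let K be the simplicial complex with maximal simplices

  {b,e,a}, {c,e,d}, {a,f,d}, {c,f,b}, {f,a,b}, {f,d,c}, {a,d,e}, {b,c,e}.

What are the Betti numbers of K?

b_0 = 1, b_1 = 0, b_2 = 1.

Order the vertices as a < b < c < d < e < f. Listing each simplex with vertices in this order, K has dimension 2 with simplices:

  0-simplices (6): a, b, c, d, e, f
  1-simplices (12): ab, ad, ae, af, bc, be, bf, cd, ce, cf, de, df
  2-simplices (8): abe, abf, ade, adf, bce, bcf, cde, cdf

giving chain groups C_0 ≅ Z^6, C_1 ≅ Z^12, C_2 ≅ Z^8.

Boundary ∂_1: C_1 → C_0 is given by ∂[p,q] = [q] − [p]. For instance
  ∂ce = e − c.
The 6×12 boundary matrix has rank 5 and Smith normal form diag(1,1,1,1,1).

The boundary map ∂_2: C_2 → C_1 sends each 2-simplex [p,q,r] to [q,r] − [p,r] + [p,q]. For instance
  ∂cdf = df − cf + cd,
  ∂bce = ce − be + bc.
The 12×8 boundary matrix has rank 7 and Smith normal form diag(1,1,1,1,1,1,1).

Reading off H_k = ker ∂_k / im ∂_{k+1}:

  H_0: rank C_0 − rank ∂_1 = 6 − 5 = 1, and the invariant factors of ∂_1 are all 1, so H_0 ≅ Z.
  H_1: rank ker ∂_1 − rank ∂_2 = (12 − 5) − 7 = 0, and the invariant factors of ∂_2 are all 1, so H_1 ≅ 0.
  H_2: rank ker ∂_2 − rank ∂_3 = (8 − 7) − 0 = 1, and there is no ∂_3, so H_2 ≅ Z.

As a check, the Euler characteristic is 6 − 12 + 8 = 2, which agrees with 1 − 0 + 1 = 2.

Hence the Betti numbers are b_0 = 1, b_1 = 0, b_2 = 1.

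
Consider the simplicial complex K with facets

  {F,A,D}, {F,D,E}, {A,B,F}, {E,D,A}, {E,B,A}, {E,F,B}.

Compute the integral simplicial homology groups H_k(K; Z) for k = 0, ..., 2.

H_0 = Z,  H_1 = 0,  H_2 = Z.

Order the vertices as A < B < D < E < F. Listing each simplex with vertices in this order, K has dimension 2 with simplices:

  0-simplices (5): A, B, D, E, F
  1-simplices (9): AB, AD, AE, AF, BE, BF, DE, DF, EF
  2-simplices (6): ABE, ABF, ADE, ADF, BEF, DEF

giving chain groups C_0 ≅ Z^5, C_1 ≅ Z^9, C_2 ≅ Z^6.

∂_1: C_1 → C_0 sends each edge [p,q] (with p < q) to q − p. For instance
  ∂DE = E − D.
As a 5×9 matrix over Z this has rank 4, with invariant factors (1,1,1,1).

∂_2: C_2 → C_1 sends each 2-simplex [p,q,r] to [q,r] − [p,r] + [p,q]. For instance
  ∂BEF = EF − BF + BE,
  ∂DEF = EF − DF + DE.
As a 9×6 matrix over Z this has rank 5, with invariant factors (1,1,1,1,1).

Computing H_k = (kernel of ∂_k) / (image of ∂_{k+1}):

  H_0: rank C_0 − rank ∂_1 = 5 − 4 = 1, and the invariant factors of ∂_1 are all 1, so H_0 ≅ Z.
  H_1: rank ker ∂_1 − rank ∂_2 = (9 − 4) − 5 = 0, and the invariant factors of ∂_2 are all 1, so H_1 ≅ 0.
  H_2: rank ker ∂_2 − rank ∂_3 = (6 − 5) − 0 = 1, and there is no ∂_3, so H_2 ≅ Z.

As a check, the Euler characteristic is 5 − 9 + 6 = 2, which agrees with 1 − 0 + 1 = 2.
(K is a triangulation of the 2-sphere S^2.)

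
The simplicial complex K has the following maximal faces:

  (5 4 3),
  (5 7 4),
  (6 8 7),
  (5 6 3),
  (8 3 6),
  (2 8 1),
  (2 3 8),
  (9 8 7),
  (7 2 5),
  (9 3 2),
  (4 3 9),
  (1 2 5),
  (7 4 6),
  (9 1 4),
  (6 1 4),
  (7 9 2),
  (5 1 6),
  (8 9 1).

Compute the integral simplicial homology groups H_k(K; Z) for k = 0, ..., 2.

H_0 = Z,  H_1 = Z ⊕ Z/2,  H_2 = 0.

Order the vertices as 1 < 2 < 3 < 4 < 5 < 6 < 7 < 8 < 9. Listing each simplex with vertices in this order, K has dimension 2 with simplices:

  0-simplices (9): [1], [2], [3], [4], [5], [6], [7], [8], [9]
  1-simplices (27): (27 of them)
  2-simplices (18): [1,2,5], [1,2,8], [1,4,6], [1,4,9], [1,5,6], [1,8,9], [2,3,8], [2,3,9], [2,5,7], [2,7,9], [3,4,5], [3,4,9], [3,5,6], [3,6,8], [4,5,7], [4,6,7], [6,7,8], [7,8,9]

Hence C_0 ≅ Z^9, C_1 ≅ Z^27, C_2 ≅ Z^18.

The boundary map ∂_1: C_1 → C_0 maps an edge to its endpoints' difference, ∂[p,q] = q − p. For instance
  ∂[2,9] = [9] − [2].
This gives a 9×27 integer matrix of rank 8; reducing to Smith normal form yields diagonal entries (1,1,1,1,1,1,1,1).

Boundary ∂_2: C_2 → C_1 acts by ∂[p,q,r] = [q,r] − [p,r] + [p,q]. For instance
  ∂[1,4,6] = [4,6] − [1,6] + [1,4],
  ∂[7,8,9] = [8,9] − [7,9] + [7,8].
The resulting 27×18 matrix has rank 18, and its Smith normal form has invariant factors (1,1,1,1,1,1,1,1,1,1,1,1,1,1,1,1,1,2).

From H_k ≅ ker(∂_k) / im(∂_{k+1}) we obtain:

  H_0: rank C_0 − rank ∂_1 = 9 − 8 = 1, and the invariant factors of ∂_1 are all 1, so H_0 ≅ Z.
  H_1: rank ker ∂_1 − rank ∂_2 = (27 − 8) − 18 = 1, and ∂_2 has invariant factor 2 > 1, so H_1 ≅ Z ⊕ Z/2.
  H_2: rank ker ∂_2 − rank ∂_3 = (18 − 18) − 0 = 0, and there is no ∂_3, so H_2 ≅ 0.

As a check, the Euler characteristic is 9 − 27 + 18 = 0, which agrees with 1 − 1 + 0 = 0.
(K is a triangulation of the Klein bottle.)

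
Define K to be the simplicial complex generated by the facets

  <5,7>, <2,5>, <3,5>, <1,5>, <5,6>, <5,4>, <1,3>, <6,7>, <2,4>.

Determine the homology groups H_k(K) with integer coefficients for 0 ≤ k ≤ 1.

Take the total order 1 < 2 < 3 < 4 < 5 < 6 < 7 on the vertex set. Then K (dimension 1) consists of the simplices:

  0-simplices (7): [1], [2], [3], [4], [5], [6], [7]
  1-simplices (9): [1,3], [1,5], [2,4], [2,5], [3,5], [4,5], [5,6], [5,7], [6,7]

so the chain groups are C_0 ≅ Z^7, C_1 ≅ Z^9.

∂_1: C_1 → C_0 is given by ∂[p,q] = [q] − [p]. For instance
  ∂[3,5] = [5] − [3].
The 7×9 boundary matrix has rank 6 and Smith normal form diag(1,1,1,1,1,1).

Now H_k = ker ∂_k / im ∂_{k+1}, so:

  H_0: rank C_0 − rank ∂_1 = 7 − 6 = 1, and the invariant factors of ∂_1 are all 1, so H_0 = Z.
  H_1: rank ker ∂_1 − rank ∂_2 = (9 − 6) − 0 = 3, and there is no ∂_2, so H_1 = Z^3.

(K is a triangulation of a wedge of 3 circles.)

H_0 = Z,  H_1 = Z^3.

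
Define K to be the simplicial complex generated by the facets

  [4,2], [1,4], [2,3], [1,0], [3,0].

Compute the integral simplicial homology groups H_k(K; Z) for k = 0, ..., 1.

H_0 ≅ Z,  H_1 ≅ Z.

K has 5 vertices, 5 edges.
rank ∂_0 = 0, rank ∂_1 = 4 ⇒ b_0 = 5 − 0 − 4 = 1; all invariant factors of ∂_1 are 1 so no torsion. So H_0 = Z.
rank ∂_1 = 4, rank ∂_2 = 0 ⇒ b_1 = 5 − 4 − 0 = 1. So H_1 = Z.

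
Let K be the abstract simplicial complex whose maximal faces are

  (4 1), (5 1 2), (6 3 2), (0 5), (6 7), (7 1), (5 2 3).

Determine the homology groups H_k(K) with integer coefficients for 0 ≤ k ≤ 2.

H_0 = Z,  H_1 = Z,  H_2 = 0.

We work with the vertex ordering 0 < 1 < 2 < 3 < 4 < 5 < 6 < 7. The simplices of K, each written with vertices in increasing order, are:

  0-simplices (8): [0], [1], [2], [3], [4], [5], [6], [7]
  1-simplices (11): [0,5], [1,2], [1,4], [1,5], [1,7], [2,3], [2,5], [2,6], [3,5], [3,6], [6,7]
  2-simplices (3): [1,2,5], [2,3,5], [2,3,6]

giving chain groups C_0 ≅ Z^8, C_1 ≅ Z^11, C_2 ≅ Z^3.

Boundary ∂_1: C_1 → C_0 sends each edge [p,q] (with p < q) to q − p. For instance
  ∂[3,5] = [5] − [3].
As a 8×11 matrix over Z this has rank 7, with invariant factors (1,1,1,1,1,1,1).

The boundary map ∂_2: C_2 → C_1 acts by ∂[p,q,r] = [q,r] − [p,r] + [p,q]. For instance
  ∂[2,3,5] = [3,5] − [2,5] + [2,3],
  ∂[1,2,5] = [2,5] − [1,5] + [1,2].
The resulting 11×3 matrix has rank 3, and its Smith normal form has invariant factors (1,1,1).

Computing H_k = (kernel of ∂_k) / (image of ∂_{k+1}):

  H_0: rank C_0 − rank ∂_1 = 8 − 7 = 1, and the invariant factors of ∂_1 are all 1, so H_0 ≅ Z.
  H_1: rank ker ∂_1 − rank ∂_2 = (11 − 7) − 3 = 1, and the invariant factors of ∂_2 are all 1, so H_1 ≅ Z.
  H_2: rank ker ∂_2 − rank ∂_3 = (3 − 3) − 0 = 0, and there is no ∂_3, so H_2 ≅ 0.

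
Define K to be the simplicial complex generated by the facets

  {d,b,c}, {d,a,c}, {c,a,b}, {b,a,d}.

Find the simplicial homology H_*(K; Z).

Fix the vertex order a < b < c < d and write every simplex with vertices in increasing order. Then dim K = 2 and the simplices of K are:

  0-simplices (4): a, b, c, d
  1-simplices (6): ab, ac, ad, bc, bd, cd
  2-simplices (4): abc, abd, acd, bcd

giving chain groups C_0 ≅ Z^4, C_1 ≅ Z^6, C_2 ≅ Z^4.

Boundary ∂_1: C_1 → C_0 maps an edge to its endpoints' difference, ∂[p,q] = q − p.
The resulting 4×6 matrix has rank 3, and its Smith normal form has invariant factors (1,1,1).

∂_2: C_2 → C_1 acts by ∂[p,q,r] = [q,r] − [p,r] + [p,q]. For instance
  ∂acd = cd − ad + ac,
  ∂abd = bd − ad + ab.
The 6×4 boundary matrix has rank 3 and Smith normal form diag(1,1,1).

Reading off H_k = ker ∂_k / im ∂_{k+1}:

  H_0: rank C_0 − rank ∂_1 = 4 − 3 = 1, and the invariant factors of ∂_1 are all 1, so H_0 ≅ Z.
  H_1: rank ker ∂_1 − rank ∂_2 = (6 − 3) − 3 = 0, and the invariant factors of ∂_2 are all 1, so H_1 ≅ 0.
  H_2: rank ker ∂_2 − rank ∂_3 = (4 − 3) − 0 = 1, and there is no ∂_3, so H_2 ≅ Z.

H_0 ≅ Z,  H_1 = 0,  H_2 ≅ Z.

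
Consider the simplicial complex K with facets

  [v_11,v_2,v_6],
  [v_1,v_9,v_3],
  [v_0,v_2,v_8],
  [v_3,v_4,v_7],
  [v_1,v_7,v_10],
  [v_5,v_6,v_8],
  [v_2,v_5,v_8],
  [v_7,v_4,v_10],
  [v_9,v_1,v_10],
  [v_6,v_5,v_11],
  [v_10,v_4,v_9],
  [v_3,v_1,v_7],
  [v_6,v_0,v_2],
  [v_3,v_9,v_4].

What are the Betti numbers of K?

b_0 = 2, b_1 = 1, b_2 = 1.

Order the vertices as v_0 < v_1 < v_2 < v_3 < v_4 < v_5 < v_6 < v_7 < v_8 < v_9 < v_10 < v_11. Listing each simplex with vertices in this order, K has dimension 2 with simplices:

  0-simplices (12): [v_0], [v_1], [v_2], [v_3], [v_4], [v_5], [v_6], [v_7], [v_8], [v_9], [v_10], [v_11]
  1-simplices (24): (24 of them)
  2-simplices (14): (14 of them)

so the chain groups are C_0 ≅ Z^12, C_1 ≅ Z^24, C_2 ≅ Z^14.

Boundary ∂_1: C_1 → C_0 sends each edge [p,q] (with p < q) to q − p.
The 12×24 boundary matrix has rank 10 and Smith normal form diag(1,1,1,1,1,1,1,1,1,1).

Boundary ∂_2: C_2 → C_1 acts by ∂[p,q,r] = [q,r] − [p,r] + [p,q]. For instance
  ∂[v_1,v_7,v_10] = [v_7,v_10] − [v_1,v_10] + [v_1,v_7],
  ∂[v_2,v_5,v_8] = [v_5,v_8] − [v_2,v_8] + [v_2,v_5].
The resulting 24×14 matrix has rank 13, and its Smith normal form has invariant factors (1,1,1,1,1,1,1,1,1,1,1,1,1).

Now H_k = ker ∂_k / im ∂_{k+1}, so:

  H_0: rank C_0 − rank ∂_1 = 12 − 10 = 2, and the invariant factors of ∂_1 are all 1, so H_0 = Z^2.
  H_1: rank ker ∂_1 − rank ∂_2 = (24 − 10) − 13 = 1, and the invariant factors of ∂_2 are all 1, so H_1 = Z.
  H_2: rank ker ∂_2 − rank ∂_3 = (14 − 13) − 0 = 1, and there is no ∂_3, so H_2 = Z.

Hence the Betti numbers are b_0 = 2, b_1 = 1, b_2 = 1.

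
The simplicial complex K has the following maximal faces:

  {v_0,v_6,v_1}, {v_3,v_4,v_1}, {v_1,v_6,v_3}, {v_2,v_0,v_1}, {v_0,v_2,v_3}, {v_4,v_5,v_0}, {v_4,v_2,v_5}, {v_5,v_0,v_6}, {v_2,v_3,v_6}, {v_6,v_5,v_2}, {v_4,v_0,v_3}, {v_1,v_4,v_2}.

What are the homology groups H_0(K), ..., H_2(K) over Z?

H_0 ≅ Z,  H_1 ≅ Z/2,  H_2 = 0.

Order the vertices as v_0 < v_1 < v_2 < v_3 < v_4 < v_5 < v_6. Listing each simplex with vertices in this order, K has dimension 2 with simplices:

  0-simplices (7): [v_0], [v_1], [v_2], [v_3], [v_4], [v_5], [v_6]
  1-simplices (18): (18 of them)
  2-simplices (12): (12 of them)

so the chain groups are C_0 ≅ Z^7, C_1 ≅ Z^18, C_2 ≅ Z^12.

The boundary map ∂_1: C_1 → C_0 sends each edge [p,q] (with p < q) to q − p.
The resulting 7×18 matrix has rank 6, and its Smith normal form has invariant factors (1,1,1,1,1,1).

∂_2: C_2 → C_1 sends each 2-simplex [p,q,r] to [q,r] − [p,r] + [p,q]. For instance
  ∂[v_0,v_3,v_4] = [v_3,v_4] − [v_0,v_4] + [v_0,v_3],
  ∂[v_2,v_4,v_5] = [v_4,v_5] − [v_2,v_5] + [v_2,v_4].
As a 18×12 matrix over Z this has rank 12, with invariant factors (1,1,1,1,1,1,1,1,1,1,1,2).

From H_k ≅ ker(∂_k) / im(∂_{k+1}) we obtain:

  H_0: rank C_0 − rank ∂_1 = 7 − 6 = 1, and the invariant factors of ∂_1 are all 1, so H_0 = Z.
  H_1: rank ker ∂_1 − rank ∂_2 = (18 − 6) − 12 = 0, and ∂_2 has invariant factor 2 > 1, so H_1 = Z/2.
  H_2: rank ker ∂_2 − rank ∂_3 = (12 − 12) − 0 = 0, and there is no ∂_3, so H_2 = 0.

As a check, the Euler characteristic is 7 − 18 + 12 = 1, which agrees with 1 − 0 + 0 = 1.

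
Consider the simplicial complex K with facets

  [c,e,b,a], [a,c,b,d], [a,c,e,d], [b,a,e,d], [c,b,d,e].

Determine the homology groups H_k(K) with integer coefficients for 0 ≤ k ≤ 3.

We work with the vertex ordering a < b < c < d < e. The simplices of K, each written with vertices in increasing order, are:

  0-simplices (5): a, b, c, d, e
  1-simplices (10): ab, ac, ad, ae, bc, bd, be, cd, ce, de
  2-simplices (10): abc, abd, abe, acd, ace, ade, bcd, bce, bde, cde
  3-simplices (5): abcd, abce, abde, acde, bcde

giving chain groups C_0 ≅ Z^5, C_1 ≅ Z^10, C_2 ≅ Z^10, C_3 ≅ Z^5.

∂_1: C_1 → C_0 sends each edge [p,q] (with p < q) to q − p. For instance
  ∂bd = d − b.
This gives a 5×10 integer matrix of rank 4; reducing to Smith normal form yields diagonal entries (1,1,1,1).

The boundary map ∂_2: C_2 → C_1 maps a triangle to the signed sum of its edges. For instance
  ∂cde = de − ce + cd,
  ∂acd = cd − ad + ac.
The resulting 10×10 matrix has rank 6, and its Smith normal form has invariant factors (1,1,1,1,1,1).

∂_3: C_3 → C_2 sends each 3-simplex σ to the alternating sum Σ_i (−1)^i (σ with its i-th vertex removed). For instance
  ∂abde = bde − ade + abe − abd,
  ∂abcd = bcd − acd + abd − abc.
As a 10×5 matrix over Z this has rank 4, with invariant factors (1,1,1,1).

From H_k ≅ ker(∂_k) / im(∂_{k+1}) we obtain:

  H_0: rank C_0 − rank ∂_1 = 5 − 4 = 1, and the invariant factors of ∂_1 are all 1, so H_0 = Z.
  H_1: rank ker ∂_1 − rank ∂_2 = (10 − 4) − 6 = 0, and the invariant factors of ∂_2 are all 1, so H_1 = 0.
  H_2: rank ker ∂_2 − rank ∂_3 = (10 − 6) − 4 = 0, and the invariant factors of ∂_3 are all 1, so H_2 = 0.
  H_3: rank ker ∂_3 − rank ∂_4 = (5 − 4) − 0 = 1, and there is no ∂_4, so H_3 = Z.

As a check, the Euler characteristic is 5 − 10 + 10 − 5 = 0, which agrees with 1 − 0 + 0 − 1 = 0.

H_0 ≅ Z,  H_1 = 0,  H_2 = 0,  H_3 ≅ Z.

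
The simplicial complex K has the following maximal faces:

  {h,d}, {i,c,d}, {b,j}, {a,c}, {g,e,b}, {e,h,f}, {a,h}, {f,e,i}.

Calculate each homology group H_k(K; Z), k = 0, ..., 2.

Take the total order a < b < c < d < e < f < g < h < i < j on the vertex set. Then K (dimension 2) consists of the simplices:

  0-simplices (10): a, b, c, d, e, f, g, h, i, j
  1-simplices (15): ac, ah, be, bg, bj, cd, ci, dh, di, ef, eg, eh, ei, fh, fi
  2-simplices (4): beg, cdi, efh, efi

so the chain groups are C_0 ≅ Z^10, C_1 ≅ Z^15, C_2 ≅ Z^4.

The boundary map ∂_1: C_1 → C_0 is given by ∂[p,q] = [q] − [p]. For instance
  ∂di = i − d.
The resulting 10×15 matrix has rank 9, and its Smith normal form has invariant factors (1,1,1,1,1,1,1,1,1).

The boundary map ∂_2: C_2 → C_1 sends each 2-simplex [p,q,r] to [q,r] − [p,r] + [p,q]. For instance
  ∂beg = eg − bg + be,
  ∂efi = fi − ei + ef.
The 15×4 boundary matrix has rank 4 and Smith normal form diag(1,1,1,1).

Now H_k = ker ∂_k / im ∂_{k+1}, so:

  H_0: rank C_0 − rank ∂_1 = 10 − 9 = 1, and the invariant factors of ∂_1 are all 1, so H_0 = Z.
  H_1: rank ker ∂_1 − rank ∂_2 = (15 − 9) − 4 = 2, and the invariant factors of ∂_2 are all 1, so H_1 = Z^2.
  H_2: rank ker ∂_2 − rank ∂_3 = (4 − 4) − 0 = 0, and there is no ∂_3, so H_2 = 0.

As a check, the Euler characteristic is 10 − 15 + 4 = -1, which agrees with 1 − 2 + 0 = -1.

H_0 ≅ Z,  H_1 ≅ Z^2,  H_2 = 0.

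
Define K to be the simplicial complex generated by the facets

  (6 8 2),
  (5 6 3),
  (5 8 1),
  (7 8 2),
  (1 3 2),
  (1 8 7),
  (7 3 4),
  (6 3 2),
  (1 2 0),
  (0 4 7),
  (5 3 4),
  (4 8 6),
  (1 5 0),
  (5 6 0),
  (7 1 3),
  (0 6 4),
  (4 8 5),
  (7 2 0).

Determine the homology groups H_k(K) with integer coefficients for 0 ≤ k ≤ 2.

We work with the vertex ordering 0 < 1 < 2 < 3 < 4 < 5 < 6 < 7 < 8. The simplices of K, each written with vertices in increasing order, are:

  0-simplices (9): [0], [1], [2], [3], [4], [5], [6], [7], [8]
  1-simplices (27): (27 of them)
  2-simplices (18): [0,1,2], [0,1,5], [0,2,7], [0,4,6], [0,4,7], [0,5,6], [1,2,3], [1,3,7], [1,5,8], [1,7,8], [2,3,6], [2,6,8], [2,7,8], [3,4,5], [3,4,7], [3,5,6], [4,5,8], [4,6,8]

Hence C_0 ≅ Z^9, C_1 ≅ Z^27, C_2 ≅ Z^18.

Boundary ∂_1: C_1 → C_0 is given by ∂[p,q] = [q] − [p]. For instance
  ∂[1,2] = [2] − [1].
The 9×27 boundary matrix has rank 8 and Smith normal form diag(1,1,1,1,1,1,1,1).

∂_2: C_2 → C_1 maps a triangle to the signed sum of its edges. For instance
  ∂[3,4,5] = [4,5] − [3,5] + [3,4],
  ∂[0,4,6] = [4,6] − [0,6] + [0,4].
This gives a 27×18 integer matrix of rank 18; reducing to Smith normal form yields diagonal entries (1,1,1,1,1,1,1,1,1,1,1,1,1,1,1,1,1,2).

Reading off H_k = ker ∂_k / im ∂_{k+1}:

  H_0: rank C_0 − rank ∂_1 = 9 − 8 = 1, and the invariant factors of ∂_1 are all 1, so H_0 ≅ Z.
  H_1: rank ker ∂_1 − rank ∂_2 = (27 − 8) − 18 = 1, and ∂_2 has invariant factor 2 > 1, so H_1 ≅ Z ⊕ Z/2.
  H_2: rank ker ∂_2 − rank ∂_3 = (18 − 18) − 0 = 0, and there is no ∂_3, so H_2 ≅ 0.

H_0 = Z,  H_1 = Z ⊕ Z/2,  H_2 = 0.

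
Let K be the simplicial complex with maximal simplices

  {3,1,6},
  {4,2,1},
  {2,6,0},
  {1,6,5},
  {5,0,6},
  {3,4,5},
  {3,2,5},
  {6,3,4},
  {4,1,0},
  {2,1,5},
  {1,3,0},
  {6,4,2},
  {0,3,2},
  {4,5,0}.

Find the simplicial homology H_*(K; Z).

K has 7 vertices, 21 edges, 14 triangles.
rank ∂_0 = 0, rank ∂_1 = 6 ⇒ b_0 = 7 − 0 − 6 = 1; all invariant factors of ∂_1 are 1 so no torsion. So H_0 = Z.
rank ∂_1 = 6, rank ∂_2 = 13 ⇒ b_1 = 21 − 6 − 13 = 2; all invariant factors of ∂_2 are 1 so no torsion. So H_1 = Z^2.
rank ∂_2 = 13, rank ∂_3 = 0 ⇒ b_2 = 14 − 13 − 0 = 1. So H_2 = Z.

H_0 ≅ Z,  H_1 ≅ Z^2,  H_2 ≅ Z.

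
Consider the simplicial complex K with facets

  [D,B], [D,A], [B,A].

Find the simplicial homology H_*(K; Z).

Order the vertices as A < B < D. Listing each simplex with vertices in this order, K has dimension 1 with simplices:

  0-simplices (3): A, B, D
  1-simplices (3): AB, AD, BD

Hence C_0 ≅ Z^3, C_1 ≅ Z^3.

∂_1: C_1 → C_0 is given by ∂[p,q] = [q] − [p].
The 3×3 boundary matrix has rank 2 and Smith normal form diag(1,1).

Computing H_k = (kernel of ∂_k) / (image of ∂_{k+1}):

  H_0: rank C_0 − rank ∂_1 = 3 − 2 = 1, and the invariant factors of ∂_1 are all 1, so H_0 = Z.
  H_1: rank ker ∂_1 − rank ∂_2 = (3 − 2) − 0 = 1, and there is no ∂_2, so H_1 = Z.

(K is a triangulation of the circle S^1.)

H_0 = Z,  H_1 = Z.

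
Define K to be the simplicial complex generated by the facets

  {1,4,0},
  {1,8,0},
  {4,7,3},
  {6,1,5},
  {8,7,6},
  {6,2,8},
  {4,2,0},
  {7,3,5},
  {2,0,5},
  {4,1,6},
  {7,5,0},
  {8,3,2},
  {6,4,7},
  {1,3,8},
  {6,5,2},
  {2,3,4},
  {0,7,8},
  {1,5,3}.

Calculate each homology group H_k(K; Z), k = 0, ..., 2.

H_0 = Z,  H_1 = Z^2,  H_2 = Z.

We work with the vertex ordering 0 < 1 < 2 < 3 < 4 < 5 < 6 < 7 < 8. The simplices of K, each written with vertices in increasing order, are:

  0-simplices (9): [0], [1], [2], [3], [4], [5], [6], [7], [8]
  1-simplices (27): (27 of them)
  2-simplices (18): [0,1,4], [0,1,8], [0,2,4], [0,2,5], [0,5,7], [0,7,8], [1,3,5], [1,3,8], [1,4,6], [1,5,6], [2,3,4], [2,3,8], [2,5,6], [2,6,8], [3,4,7], [3,5,7], [4,6,7], [6,7,8]

so the chain groups are C_0 ≅ Z^9, C_1 ≅ Z^27, C_2 ≅ Z^18.

Boundary ∂_1: C_1 → C_0 is given by ∂[p,q] = [q] − [p]. For instance
  ∂[0,1] = [1] − [0].
As a 9×27 matrix over Z this has rank 8, with invariant factors (1,1,1,1,1,1,1,1).

The boundary map ∂_2: C_2 → C_1 acts by ∂[p,q,r] = [q,r] − [p,r] + [p,q]. For instance
  ∂[3,5,7] = [5,7] − [3,7] + [3,5],
  ∂[1,5,6] = [5,6] − [1,6] + [1,5].
As a 27×18 matrix over Z this has rank 17, with invariant factors (1,1,1,1,1,1,1,1,1,1,1,1,1,1,1,1,1).

From H_k ≅ ker(∂_k) / im(∂_{k+1}) we obtain:

  H_0: rank C_0 − rank ∂_1 = 9 − 8 = 1, and the invariant factors of ∂_1 are all 1, so H_0 ≅ Z.
  H_1: rank ker ∂_1 − rank ∂_2 = (27 − 8) − 17 = 2, and the invariant factors of ∂_2 are all 1, so H_1 ≅ Z^2.
  H_2: rank ker ∂_2 − rank ∂_3 = (18 − 17) − 0 = 1, and there is no ∂_3, so H_2 ≅ Z.

(K is a triangulation of the torus T^2.)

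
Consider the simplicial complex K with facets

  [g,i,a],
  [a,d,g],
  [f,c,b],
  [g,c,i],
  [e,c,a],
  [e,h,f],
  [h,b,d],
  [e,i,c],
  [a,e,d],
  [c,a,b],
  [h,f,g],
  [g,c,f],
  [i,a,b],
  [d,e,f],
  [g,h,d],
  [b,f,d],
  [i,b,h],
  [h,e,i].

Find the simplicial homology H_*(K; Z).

Fix the vertex order a < b < c < d < e < f < g < h < i and write every simplex with vertices in increasing order. Then dim K = 2 and the simplices of K are:

  0-simplices (9): a, b, c, d, e, f, g, h, i
  1-simplices (27): ab, ac, ad, ae, ag, ai, bc, bd, bf, bh, bi, ce, cf, cg, ci, de, df, dg, dh, ef, eh, ei, fg, fh, gh, gi, hi
  2-simplices (18): abc, abi, ace, ade, adg, agi, bcf, bdf, bdh, bhi, cei, cfg, cgi, def, dgh, efh, ehi, fgh

giving chain groups C_0 ≅ Z^9, C_1 ≅ Z^27, C_2 ≅ Z^18.

∂_1: C_1 → C_0 sends each edge [p,q] (with p < q) to q − p.
The 9×27 boundary matrix has rank 8 and Smith normal form diag(1,1,1,1,1,1,1,1).

∂_2: C_2 → C_1 acts by ∂[p,q,r] = [q,r] − [p,r] + [p,q]. For instance
  ∂bdf = df − bf + bd,
  ∂cgi = gi − ci + cg.
The resulting 27×18 matrix has rank 18, and its Smith normal form has invariant factors (1,1,1,1,1,1,1,1,1,1,1,1,1,1,1,1,1,2).

Now H_k = ker ∂_k / im ∂_{k+1}, so:

  H_0: rank C_0 − rank ∂_1 = 9 − 8 = 1, and the invariant factors of ∂_1 are all 1, so H_0 = Z.
  H_1: rank ker ∂_1 − rank ∂_2 = (27 − 8) − 18 = 1, and ∂_2 has invariant factor 2 > 1, so H_1 = Z ⊕ Z/2Z.
  H_2: rank ker ∂_2 − rank ∂_3 = (18 − 18) − 0 = 0, and there is no ∂_3, so H_2 = 0.

H_0 = Z,  H_1 = Z ⊕ Z/2Z,  H_2 = 0.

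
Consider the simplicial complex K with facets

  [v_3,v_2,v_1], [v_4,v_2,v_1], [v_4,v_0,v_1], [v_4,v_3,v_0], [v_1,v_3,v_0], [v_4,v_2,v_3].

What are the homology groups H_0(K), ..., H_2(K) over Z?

K has 5 vertices, 9 edges, 6 triangles.
rank ∂_0 = 0, rank ∂_1 = 4 ⇒ b_0 = 5 − 0 − 4 = 1; all invariant factors of ∂_1 are 1 so no torsion. So H_0 = Z.
rank ∂_1 = 4, rank ∂_2 = 5 ⇒ b_1 = 9 − 4 − 5 = 0; all invariant factors of ∂_2 are 1 so no torsion. So H_1 = 0.
rank ∂_2 = 5, rank ∂_3 = 0 ⇒ b_2 = 6 − 5 − 0 = 1. So H_2 = Z.

H_0 ≅ Z,  H_1 = 0,  H_2 ≅ Z.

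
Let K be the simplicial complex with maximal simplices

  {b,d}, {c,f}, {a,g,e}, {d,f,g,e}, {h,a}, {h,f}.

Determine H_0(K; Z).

We work with the vertex ordering a < b < c < d < e < f < g < h. The simplices of K, each written with vertices in increasing order, are:

  0-simplices (8): a, b, c, d, e, f, g, h
  1-simplices (12): ae, ag, ah, bd, cf, de, df, dg, ef, eg, fg, fh
  2-simplices (5): aeg, def, deg, dfg, efg
  3-simplices (1): defg

Hence C_0 ≅ Z^8, C_1 ≅ Z^12, C_2 ≅ Z^5, C_3 ≅ Z^1.

∂_1: C_1 → C_0 sends each edge [p,q] (with p < q) to q − p.
As a 8×12 matrix over Z this has rank 7, with invariant factors (1,1,1,1,1,1,1).

∂_2: C_2 → C_1 maps a triangle to the signed sum of its edges. For instance
  ∂dfg = fg − dg + df,
  ∂aeg = eg − ag + ae.
The resulting 12×5 matrix has rank 4, and its Smith normal form has invariant factors (1,1,1,1).

Boundary ∂_3: C_3 → C_2 sends each 3-simplex σ to the alternating sum Σ_i (−1)^i (σ with its i-th vertex removed). For instance
  ∂defg = efg − dfg + deg − def.
This gives a 5×1 integer matrix of rank 1; reducing to Smith normal form yields diagonal entries (1).

Computing H_k = (kernel of ∂_k) / (image of ∂_{k+1}):

  H_0: rank C_0 − rank ∂_1 = 8 − 7 = 1, and the invariant factors of ∂_1 are all 1, so H_0 = Z.

H_0 ≅ Z.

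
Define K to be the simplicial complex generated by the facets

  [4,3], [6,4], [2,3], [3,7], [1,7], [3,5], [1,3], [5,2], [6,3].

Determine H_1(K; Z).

H_1 = Z^3.

We work with the vertex ordering 1 < 2 < 3 < 4 < 5 < 6 < 7. The simplices of K, each written with vertices in increasing order, are:

  0-simplices (7): [1], [2], [3], [4], [5], [6], [7]
  1-simplices (9): [1,3], [1,7], [2,3], [2,5], [3,4], [3,5], [3,6], [3,7], [4,6]

giving chain groups C_0 ≅ Z^7, C_1 ≅ Z^9.

Boundary ∂_1: C_1 → C_0 maps an edge to its endpoints' difference, ∂[p,q] = q − p. For instance
  ∂[3,4] = [4] − [3].
As a 7×9 matrix over Z this has rank 6, with invariant factors (1,1,1,1,1,1).

Now H_k = ker ∂_k / im ∂_{k+1}, so:

  H_1: rank ker ∂_1 − rank ∂_2 = (9 − 6) − 0 = 3, and there is no ∂_2, so H_1 = Z^3.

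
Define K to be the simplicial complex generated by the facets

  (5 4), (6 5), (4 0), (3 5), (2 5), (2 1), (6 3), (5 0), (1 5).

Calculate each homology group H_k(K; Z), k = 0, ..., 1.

H_0 = Z,  H_1 = Z^3.

We work with the vertex ordering 0 < 1 < 2 < 3 < 4 < 5 < 6. The simplices of K, each written with vertices in increasing order, are:

  0-simplices (7): [0], [1], [2], [3], [4], [5], [6]
  1-simplices (9): [0,4], [0,5], [1,2], [1,5], [2,5], [3,5], [3,6], [4,5], [5,6]

giving chain groups C_0 ≅ Z^7, C_1 ≅ Z^9.

The boundary map ∂_1: C_1 → C_0 maps an edge to its endpoints' difference, ∂[p,q] = q − p. For instance
  ∂[0,4] = [4] − [0].
The resulting 7×9 matrix has rank 6, and its Smith normal form has invariant factors (1,1,1,1,1,1).

From H_k ≅ ker(∂_k) / im(∂_{k+1}) we obtain:

  H_0: rank C_0 − rank ∂_1 = 7 − 6 = 1, and the invariant factors of ∂_1 are all 1, so H_0 ≅ Z.
  H_1: rank ker ∂_1 − rank ∂_2 = (9 − 6) − 0 = 3, and there is no ∂_2, so H_1 ≅ Z^3.

As a check, the Euler characteristic is 7 − 9 = -2, which agrees with 1 − 3 = -2.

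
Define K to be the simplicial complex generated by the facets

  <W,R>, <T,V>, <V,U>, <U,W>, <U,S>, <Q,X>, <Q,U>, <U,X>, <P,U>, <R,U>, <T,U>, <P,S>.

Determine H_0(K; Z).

H_0 ≅ Z.

We work with the vertex ordering P < Q < R < S < T < U < V < W < X. The simplices of K, each written with vertices in increasing order, are:

  0-simplices (9): P, Q, R, S, T, U, V, W, X
  1-simplices (12): PS, PU, QU, QX, RU, RW, SU, TU, TV, UV, UW, UX

giving chain groups C_0 ≅ Z^9, C_1 ≅ Z^12.

Boundary ∂_1: C_1 → C_0 is given by ∂[p,q] = [q] − [p]. For instance
  ∂RU = U − R.
The 9×12 boundary matrix has rank 8 and Smith normal form diag(1,1,1,1,1,1,1,1).

Computing H_k = (kernel of ∂_k) / (image of ∂_{k+1}):

  H_0: rank C_0 − rank ∂_1 = 9 − 8 = 1, and the invariant factors of ∂_1 are all 1, so H_0 = Z.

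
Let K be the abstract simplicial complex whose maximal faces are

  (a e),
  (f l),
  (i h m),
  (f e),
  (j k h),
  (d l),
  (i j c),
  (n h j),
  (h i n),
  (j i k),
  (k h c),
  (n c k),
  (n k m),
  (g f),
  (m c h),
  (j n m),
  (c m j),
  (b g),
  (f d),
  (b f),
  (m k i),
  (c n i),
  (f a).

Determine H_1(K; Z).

Take the total order a < b < c < d < e < f < g < h < i < j < k < l < m < n on the vertex set. Then K (dimension 2) consists of the simplices:

  0-simplices (14): a, b, c, d, e, f, g, h, i, j, k, l, m, n
  1-simplices (30): ae, af, bf, bg, ch, ci, cj, ck, cm, cn, df, dl, ef, fg, fl, hi, hj, hk, hm, hn, ij, ik, im, in, jk, jm, jn, km, kn, mn
  2-simplices (14): chk, chm, cij, cin, cjm, ckn, him, hin, hjk, hjn, ijk, ikm, jmn, kmn

giving chain groups C_0 ≅ Z^14, C_1 ≅ Z^30, C_2 ≅ Z^14.

The boundary map ∂_1: C_1 → C_0 sends each edge [p,q] (with p < q) to q − p. For instance
  ∂cn = n − c.
As a 14×30 matrix over Z this has rank 12, with invariant factors (1,1,1,1,1,1,1,1,1,1,1,1).

∂_2: C_2 → C_1 sends each 2-simplex [p,q,r] to [q,r] − [p,r] + [p,q]. For instance
  ∂cin = in − cn + ci,
  ∂chk = hk − ck + ch.
This gives a 30×14 integer matrix of rank 13; reducing to Smith normal form yields diagonal entries (1,1,1,1,1,1,1,1,1,1,1,1,1).

Reading off H_k = ker ∂_k / im ∂_{k+1}:

  H_1: rank ker ∂_1 − rank ∂_2 = (30 − 12) − 13 = 5, and the invariant factors of ∂_2 are all 1, so H_1 = Z^5.

(K is a triangulation of the disjoint union of the torus T^2 and a wedge of 3 circles.)

H_1 = Z^5.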